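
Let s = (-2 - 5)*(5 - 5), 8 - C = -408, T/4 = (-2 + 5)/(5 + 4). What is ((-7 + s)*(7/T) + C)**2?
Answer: 2301289/16 ≈ 1.4383e+5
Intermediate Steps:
T = 4/3 (T = 4*((-2 + 5)/(5 + 4)) = 4*(3/9) = 4*(3*(1/9)) = 4*(1/3) = 4/3 ≈ 1.3333)
C = 416 (C = 8 - 1*(-408) = 8 + 408 = 416)
s = 0 (s = -7*0 = 0)
((-7 + s)*(7/T) + C)**2 = ((-7 + 0)*(7/(4/3)) + 416)**2 = (-49*3/4 + 416)**2 = (-7*21/4 + 416)**2 = (-147/4 + 416)**2 = (1517/4)**2 = 2301289/16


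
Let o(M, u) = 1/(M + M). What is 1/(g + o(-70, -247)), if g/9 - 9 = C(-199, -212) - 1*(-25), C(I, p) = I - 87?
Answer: -140/317521 ≈ -0.00044092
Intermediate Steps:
C(I, p) = -87 + I
o(M, u) = 1/(2*M)
g = -2268 (g = 81 + 9*((-87 - 199) - 1*(-25)) = 81 + 9*(-286 + 25) = 81 + 9*(-261) = 81 - 2349 = -2268)
1/(g + o(-70, -247)) = 1/(-2268 + (½)/(-70)) = 1/(-2268 + (½)*(-1/70)) = 1/(-2268 - 1/140) = 1/(-317521/140) = -140/317521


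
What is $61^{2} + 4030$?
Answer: $7751$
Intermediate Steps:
$61^{2} + 4030 = 3721 + 4030 = 7751$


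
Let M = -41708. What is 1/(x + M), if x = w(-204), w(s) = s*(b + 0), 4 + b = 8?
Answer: -1/42524 ≈ -2.3516e-5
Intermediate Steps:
b = 4 (b = -4 + 8 = 4)
w(s) = 4*s (w(s) = s*(4 + 0) = s*4 = 4*s)
x = -816 (x = 4*(-204) = -816)
1/(x + M) = 1/(-816 - 41708) = 1/(-42524) = -1/42524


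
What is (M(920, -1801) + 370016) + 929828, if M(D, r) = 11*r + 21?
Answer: 1280054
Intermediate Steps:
M(D, r) = 21 + 11*r
(M(920, -1801) + 370016) + 929828 = ((21 + 11*(-1801)) + 370016) + 929828 = ((21 - 19811) + 370016) + 929828 = (-19790 + 370016) + 929828 = 350226 + 929828 = 1280054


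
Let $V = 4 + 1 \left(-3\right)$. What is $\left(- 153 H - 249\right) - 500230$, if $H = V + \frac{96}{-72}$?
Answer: $-500428$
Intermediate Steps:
$V = 1$ ($V = 4 - 3 = 1$)
$H = - \frac{1}{3}$ ($H = 1 + \frac{96}{-72} = 1 + 96 \left(- \frac{1}{72}\right) = 1 - \frac{4}{3} = - \frac{1}{3} \approx -0.33333$)
$\left(- 153 H - 249\right) - 500230 = \left(\left(-153\right) \left(- \frac{1}{3}\right) - 249\right) - 500230 = \left(51 - 249\right) - 500230 = -198 - 500230 = -500428$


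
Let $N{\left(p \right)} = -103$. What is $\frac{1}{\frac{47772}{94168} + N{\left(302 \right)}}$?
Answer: $- \frac{23542}{2412883} \approx -0.0097568$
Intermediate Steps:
$\frac{1}{\frac{47772}{94168} + N{\left(302 \right)}} = \frac{1}{\frac{47772}{94168} - 103} = \frac{1}{47772 \cdot \frac{1}{94168} - 103} = \frac{1}{\frac{11943}{23542} - 103} = \frac{1}{- \frac{2412883}{23542}} = - \frac{23542}{2412883}$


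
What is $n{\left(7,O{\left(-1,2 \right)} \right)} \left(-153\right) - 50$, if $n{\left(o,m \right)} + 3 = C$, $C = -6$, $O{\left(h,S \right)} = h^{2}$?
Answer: $1327$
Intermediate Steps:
$n{\left(o,m \right)} = -9$ ($n{\left(o,m \right)} = -3 - 6 = -9$)
$n{\left(7,O{\left(-1,2 \right)} \right)} \left(-153\right) - 50 = \left(-9\right) \left(-153\right) - 50 = 1377 - 50 = 1327$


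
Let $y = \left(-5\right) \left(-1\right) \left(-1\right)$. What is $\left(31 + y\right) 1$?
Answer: $26$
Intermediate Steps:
$y = -5$ ($y = 5 \left(-1\right) = -5$)
$\left(31 + y\right) 1 = \left(31 - 5\right) 1 = 26 \cdot 1 = 26$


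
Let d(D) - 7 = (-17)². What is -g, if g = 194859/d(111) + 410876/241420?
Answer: -11791119769/17865080 ≈ -660.01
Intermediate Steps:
d(D) = 296 (d(D) = 7 + (-17)² = 7 + 289 = 296)
g = 11791119769/17865080 (g = 194859/296 + 410876/241420 = 194859*(1/296) + 410876*(1/241420) = 194859/296 + 102719/60355 = 11791119769/17865080 ≈ 660.01)
-g = -1*11791119769/17865080 = -11791119769/17865080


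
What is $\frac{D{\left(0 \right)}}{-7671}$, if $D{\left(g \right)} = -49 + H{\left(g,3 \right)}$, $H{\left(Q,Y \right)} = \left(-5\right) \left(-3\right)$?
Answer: $\frac{34}{7671} \approx 0.0044323$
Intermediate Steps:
$H{\left(Q,Y \right)} = 15$
$D{\left(g \right)} = -34$ ($D{\left(g \right)} = -49 + 15 = -34$)
$\frac{D{\left(0 \right)}}{-7671} = - \frac{34}{-7671} = \left(-34\right) \left(- \frac{1}{7671}\right) = \frac{34}{7671}$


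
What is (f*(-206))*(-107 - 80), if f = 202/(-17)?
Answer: -457732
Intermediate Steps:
f = -202/17 (f = 202*(-1/17) = -202/17 ≈ -11.882)
(f*(-206))*(-107 - 80) = (-202/17*(-206))*(-107 - 80) = (41612/17)*(-187) = -457732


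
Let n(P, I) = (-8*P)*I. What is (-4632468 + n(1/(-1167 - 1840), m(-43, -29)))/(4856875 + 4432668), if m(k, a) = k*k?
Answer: -13929816484/27933655801 ≈ -0.49867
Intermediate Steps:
m(k, a) = k²
n(P, I) = -8*I*P
(-4632468 + n(1/(-1167 - 1840), m(-43, -29)))/(4856875 + 4432668) = (-4632468 - 8*(-43)²/(-1167 - 1840))/(4856875 + 4432668) = (-4632468 - 8*1849/(-3007))/9289543 = (-4632468 - 8*1849*(-1/3007))*(1/9289543) = (-4632468 + 14792/3007)*(1/9289543) = -13929816484/3007*1/9289543 = -13929816484/27933655801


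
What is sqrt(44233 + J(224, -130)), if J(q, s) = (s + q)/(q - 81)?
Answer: sqrt(904534059)/143 ≈ 210.32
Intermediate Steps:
J(q, s) = (q + s)/(-81 + q)
sqrt(44233 + J(224, -130)) = sqrt(44233 + (224 - 130)/(-81 + 224)) = sqrt(44233 + 94/143) = sqrt(6325413/143) = sqrt(904534059)/143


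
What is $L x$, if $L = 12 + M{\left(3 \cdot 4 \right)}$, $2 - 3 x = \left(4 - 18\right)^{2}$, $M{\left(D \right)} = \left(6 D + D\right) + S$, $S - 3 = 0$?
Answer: $-6402$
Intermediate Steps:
$S = 3$ ($S = 3 + 0 = 3$)
$M{\left(D \right)} = 3 + 7 D$ ($M{\left(D \right)} = \left(6 D + D\right) + 3 = 7 D + 3 = 3 + 7 D$)
$x = - \frac{194}{3}$ ($x = \frac{2}{3} - \frac{\left(4 - 18\right)^{2}}{3} = \frac{2}{3} - \frac{\left(-14\right)^{2}}{3} = \frac{2}{3} - \frac{196}{3} = - \frac{194}{3} \approx -64.667$)
$L = 99$ ($L = 12 + \left(3 + 7 \cdot 3 \cdot 4\right) = 12 + \left(3 + 7 \cdot 12\right) = 12 + \left(3 + 84\right) = 12 + 87 = 99$)
$L x = 99 \left(- \frac{194}{3}\right) = -6402$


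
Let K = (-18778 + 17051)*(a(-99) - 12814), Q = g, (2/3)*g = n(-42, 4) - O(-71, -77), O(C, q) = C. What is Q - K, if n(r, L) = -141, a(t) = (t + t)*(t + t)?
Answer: 45575425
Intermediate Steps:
a(t) = 4*t**2 (a(t) = (2*t)*(2*t) = 4*t**2)
g = -105 (g = 3*(-141 - 1*(-71))/2 = 3*(-141 + 71)/2 = (3/2)*(-70) = -105)
Q = -105
K = -45575530 (K = (-18778 + 17051)*(4*(-99)**2 - 12814) = -1727*(4*9801 - 12814) = -1727*(39204 - 12814) = -1727*26390 = -45575530)
Q - K = -105 - 1*(-45575530) = -105 + 45575530 = 45575425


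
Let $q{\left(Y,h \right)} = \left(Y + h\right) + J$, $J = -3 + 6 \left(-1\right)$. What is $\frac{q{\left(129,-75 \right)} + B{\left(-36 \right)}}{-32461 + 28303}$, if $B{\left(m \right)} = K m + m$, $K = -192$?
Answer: $- \frac{769}{462} \approx -1.6645$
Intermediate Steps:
$J = -9$ ($J = -3 - 6 = -9$)
$q{\left(Y,h \right)} = -9 + Y + h$ ($q{\left(Y,h \right)} = \left(Y + h\right) - 9 = -9 + Y + h$)
$B{\left(m \right)} = - 191 m$ ($B{\left(m \right)} = - 192 m + m = - 191 m$)
$\frac{q{\left(129,-75 \right)} + B{\left(-36 \right)}}{-32461 + 28303} = \frac{\left(-9 + 129 - 75\right) - -6876}{-32461 + 28303} = \frac{45 + 6876}{-4158} = 6921 \left(- \frac{1}{4158}\right) = - \frac{769}{462}$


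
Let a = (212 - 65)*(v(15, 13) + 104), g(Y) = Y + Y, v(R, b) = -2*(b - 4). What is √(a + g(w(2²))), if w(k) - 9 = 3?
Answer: √12666 ≈ 112.54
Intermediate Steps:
w(k) = 12 (w(k) = 9 + 3 = 12)
v(R, b) = 8 - 2*b (v(R, b) = -2*(-4 + b) = 8 - 2*b)
g(Y) = 2*Y
a = 12642 (a = (212 - 65)*((8 - 2*13) + 104) = 147*((8 - 26) + 104) = 147*(-18 + 104) = 147*86 = 12642)
√(a + g(w(2²))) = √(12642 + 2*12) = √(12642 + 24) = √12666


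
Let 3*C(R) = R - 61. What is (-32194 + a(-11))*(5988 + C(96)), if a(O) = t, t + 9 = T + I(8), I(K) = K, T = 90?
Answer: -577857895/3 ≈ -1.9262e+8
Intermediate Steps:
t = 89 (t = -9 + (90 + 8) = -9 + 98 = 89)
C(R) = -61/3 + R/3 (C(R) = (R - 61)/3 = (-61 + R)/3 = -61/3 + R/3)
a(O) = 89
(-32194 + a(-11))*(5988 + C(96)) = (-32194 + 89)*(5988 + (-61/3 + (⅓)*96)) = -32105*(5988 + (-61/3 + 32)) = -32105*(5988 + 35/3) = -32105*17999/3 = -577857895/3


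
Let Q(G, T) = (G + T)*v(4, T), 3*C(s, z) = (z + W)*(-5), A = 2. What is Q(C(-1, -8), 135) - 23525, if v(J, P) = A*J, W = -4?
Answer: -22285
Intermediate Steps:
C(s, z) = 20/3 - 5*z/3 (C(s, z) = ((z - 4)*(-5))/3 = ((-4 + z)*(-5))/3 = (20 - 5*z)/3 = 20/3 - 5*z/3)
v(J, P) = 2*J
Q(G, T) = 8*G + 8*T (Q(G, T) = (G + T)*(2*4) = (G + T)*8 = 8*G + 8*T)
Q(C(-1, -8), 135) - 23525 = (8*(20/3 - 5/3*(-8)) + 8*135) - 23525 = (8*(20/3 + 40/3) + 1080) - 23525 = (8*20 + 1080) - 23525 = (160 + 1080) - 23525 = 1240 - 23525 = -22285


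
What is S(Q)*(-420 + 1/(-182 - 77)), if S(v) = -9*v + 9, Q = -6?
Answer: -979029/37 ≈ -26460.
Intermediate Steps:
S(v) = 9 - 9*v
S(Q)*(-420 + 1/(-182 - 77)) = (9 - 9*(-6))*(-420 + 1/(-182 - 77)) = (9 + 54)*(-420 + 1/(-259)) = 63*(-420 - 1/259) = 63*(-108781/259) = -979029/37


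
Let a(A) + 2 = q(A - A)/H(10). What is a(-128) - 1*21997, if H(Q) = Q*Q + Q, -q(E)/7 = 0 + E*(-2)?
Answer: -21999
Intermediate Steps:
q(E) = 14*E (q(E) = -7*(0 + E*(-2)) = -7*(0 - 2*E) = -(-14)*E = 14*E)
H(Q) = Q + Q² (H(Q) = Q² + Q = Q + Q²)
a(A) = -2 (a(A) = -2 + (14*(A - A))/((10*(1 + 10))) = -2 + (14*0)/((10*11)) = -2 + 0/110 = -2 + 0*(1/110) = -2 + 0 = -2)
a(-128) - 1*21997 = -2 - 1*21997 = -2 - 21997 = -21999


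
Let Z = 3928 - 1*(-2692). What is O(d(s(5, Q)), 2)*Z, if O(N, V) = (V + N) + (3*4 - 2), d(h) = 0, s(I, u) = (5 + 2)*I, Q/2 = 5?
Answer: 79440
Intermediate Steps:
Q = 10 (Q = 2*5 = 10)
s(I, u) = 7*I
O(N, V) = 10 + N + V (O(N, V) = (N + V) + (12 - 2) = (N + V) + 10 = 10 + N + V)
Z = 6620 (Z = 3928 + 2692 = 6620)
O(d(s(5, Q)), 2)*Z = (10 + 0 + 2)*6620 = 12*6620 = 79440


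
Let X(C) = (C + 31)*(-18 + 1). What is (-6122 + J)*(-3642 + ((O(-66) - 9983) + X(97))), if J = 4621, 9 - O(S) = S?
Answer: 23604726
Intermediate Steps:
O(S) = 9 - S
X(C) = -527 - 17*C (X(C) = (31 + C)*(-17) = -527 - 17*C)
(-6122 + J)*(-3642 + ((O(-66) - 9983) + X(97))) = (-6122 + 4621)*(-3642 + (((9 - 1*(-66)) - 9983) + (-527 - 17*97))) = -1501*(-3642 + (((9 + 66) - 9983) + (-527 - 1649))) = -1501*(-3642 + ((75 - 9983) - 2176)) = -1501*(-3642 + (-9908 - 2176)) = -1501*(-3642 - 12084) = -1501*(-15726) = 23604726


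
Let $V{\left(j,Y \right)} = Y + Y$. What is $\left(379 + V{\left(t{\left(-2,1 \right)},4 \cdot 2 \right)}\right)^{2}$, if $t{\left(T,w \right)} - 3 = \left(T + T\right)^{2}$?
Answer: $156025$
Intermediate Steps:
$t{\left(T,w \right)} = 3 + 4 T^{2}$ ($t{\left(T,w \right)} = 3 + \left(T + T\right)^{2} = 3 + \left(2 T\right)^{2} = 3 + 4 T^{2}$)
$V{\left(j,Y \right)} = 2 Y$
$\left(379 + V{\left(t{\left(-2,1 \right)},4 \cdot 2 \right)}\right)^{2} = \left(379 + 2 \cdot 4 \cdot 2\right)^{2} = \left(379 + 2 \cdot 8\right)^{2} = \left(379 + 16\right)^{2} = 395^{2} = 156025$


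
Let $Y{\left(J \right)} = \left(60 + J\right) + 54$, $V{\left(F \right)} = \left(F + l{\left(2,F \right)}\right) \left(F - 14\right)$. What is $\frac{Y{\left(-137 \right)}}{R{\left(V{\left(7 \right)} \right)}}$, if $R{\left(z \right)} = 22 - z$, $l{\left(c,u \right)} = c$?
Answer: $- \frac{23}{85} \approx -0.27059$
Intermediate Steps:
$V{\left(F \right)} = \left(-14 + F\right) \left(2 + F\right)$ ($V{\left(F \right)} = \left(F + 2\right) \left(F - 14\right) = \left(2 + F\right) \left(-14 + F\right) = \left(-14 + F\right) \left(2 + F\right)$)
$Y{\left(J \right)} = 114 + J$
$\frac{Y{\left(-137 \right)}}{R{\left(V{\left(7 \right)} \right)}} = \frac{114 - 137}{22 - \left(-28 + 7^{2} - 84\right)} = - \frac{23}{22 - \left(-28 + 49 - 84\right)} = - \frac{23}{22 - -63} = - \frac{23}{22 + 63} = - \frac{23}{85}$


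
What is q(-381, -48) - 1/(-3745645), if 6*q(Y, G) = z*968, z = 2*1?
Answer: 3625784363/11236935 ≈ 322.67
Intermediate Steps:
z = 2
q(Y, G) = 968/3 (q(Y, G) = (2*968)/6 = (⅙)*1936 = 968/3)
q(-381, -48) - 1/(-3745645) = 968/3 - 1/(-3745645) = 968/3 - 1*(-1/3745645) = 968/3 + 1/3745645 = 3625784363/11236935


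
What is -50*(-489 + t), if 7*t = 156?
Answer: 163350/7 ≈ 23336.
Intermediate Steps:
t = 156/7 (t = (1/7)*156 = 156/7 ≈ 22.286)
-50*(-489 + t) = -50*(-489 + 156/7) = -50*(-3267/7) = 163350/7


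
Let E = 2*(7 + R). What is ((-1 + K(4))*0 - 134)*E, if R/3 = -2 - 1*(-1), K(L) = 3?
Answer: -1072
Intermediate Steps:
R = -3 (R = 3*(-2 - 1*(-1)) = 3*(-2 + 1) = 3*(-1) = -3)
E = 8 (E = 2*(7 - 3) = 2*4 = 8)
((-1 + K(4))*0 - 134)*E = ((-1 + 3)*0 - 134)*8 = (2*0 - 134)*8 = (0 - 134)*8 = -134*8 = -1072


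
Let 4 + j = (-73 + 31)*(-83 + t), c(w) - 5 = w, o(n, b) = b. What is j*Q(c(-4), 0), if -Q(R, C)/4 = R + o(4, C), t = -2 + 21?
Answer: -10736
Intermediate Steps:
c(w) = 5 + w
t = 19
Q(R, C) = -4*C - 4*R (Q(R, C) = -4*(R + C) = -4*(C + R) = -4*C - 4*R)
j = 2684 (j = -4 + (-73 + 31)*(-83 + 19) = -4 - 42*(-64) = -4 + 2688 = 2684)
j*Q(c(-4), 0) = 2684*(-4*0 - 4*(5 - 4)) = 2684*(0 - 4*1) = 2684*(0 - 4) = 2684*(-4) = -10736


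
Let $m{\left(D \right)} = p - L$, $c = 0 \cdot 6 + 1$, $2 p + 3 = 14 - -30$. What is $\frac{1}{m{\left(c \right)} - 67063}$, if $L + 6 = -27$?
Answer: $- \frac{2}{134019} \approx -1.4923 \cdot 10^{-5}$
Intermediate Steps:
$p = \frac{41}{2}$ ($p = - \frac{3}{2} + \frac{14 - -30}{2} = - \frac{3}{2} + \frac{14 + 30}{2} = - \frac{3}{2} + \frac{1}{2} \cdot 44 = - \frac{3}{2} + 22 = \frac{41}{2} \approx 20.5$)
$L = -33$ ($L = -6 - 27 = -33$)
$c = 1$ ($c = 0 + 1 = 1$)
$m{\left(D \right)} = \frac{107}{2}$ ($m{\left(D \right)} = \frac{41}{2} - -33 = \frac{41}{2} + 33 = \frac{107}{2}$)
$\frac{1}{m{\left(c \right)} - 67063} = \frac{1}{\frac{107}{2} - 67063} = \frac{1}{- \frac{134019}{2}} = - \frac{2}{134019}$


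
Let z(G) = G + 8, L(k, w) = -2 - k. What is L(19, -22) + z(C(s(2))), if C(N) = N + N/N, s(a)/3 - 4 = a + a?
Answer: 12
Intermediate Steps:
s(a) = 12 + 6*a (s(a) = 12 + 3*(a + a) = 12 + 3*(2*a) = 12 + 6*a)
C(N) = 1 + N (C(N) = N + 1 = 1 + N)
z(G) = 8 + G
L(19, -22) + z(C(s(2))) = (-2 - 1*19) + (8 + (1 + (12 + 6*2))) = (-2 - 19) + (8 + (1 + (12 + 12))) = -21 + (8 + (1 + 24)) = -21 + (8 + 25) = -21 + 33 = 12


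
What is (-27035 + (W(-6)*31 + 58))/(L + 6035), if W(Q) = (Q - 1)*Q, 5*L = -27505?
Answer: -25675/534 ≈ -48.081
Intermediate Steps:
L = -5501 (L = (1/5)*(-27505) = -5501)
W(Q) = Q*(-1 + Q) (W(Q) = (-1 + Q)*Q = Q*(-1 + Q))
(-27035 + (W(-6)*31 + 58))/(L + 6035) = (-27035 + (-6*(-1 - 6)*31 + 58))/(-5501 + 6035) = (-27035 + (-6*(-7)*31 + 58))/534 = (-27035 + (42*31 + 58))*(1/534) = (-27035 + (1302 + 58))*(1/534) = (-27035 + 1360)*(1/534) = -25675*1/534 = -25675/534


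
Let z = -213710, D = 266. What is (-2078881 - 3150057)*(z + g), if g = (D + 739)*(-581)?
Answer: 4170679382870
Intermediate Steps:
g = -583905 (g = (266 + 739)*(-581) = 1005*(-581) = -583905)
(-2078881 - 3150057)*(z + g) = (-2078881 - 3150057)*(-213710 - 583905) = -5228938*(-797615) = 4170679382870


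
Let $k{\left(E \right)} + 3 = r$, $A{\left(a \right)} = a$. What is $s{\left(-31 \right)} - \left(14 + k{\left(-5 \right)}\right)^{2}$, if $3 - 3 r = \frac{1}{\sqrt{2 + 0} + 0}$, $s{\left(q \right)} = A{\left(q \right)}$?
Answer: $- \frac{3151}{18} + 4 \sqrt{2} \approx -169.4$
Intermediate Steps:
$s{\left(q \right)} = q$
$r = 1 - \frac{\sqrt{2}}{6}$ ($r = 1 - \frac{1}{3 \left(\sqrt{2 + 0} + 0\right)} = 1 - \frac{1}{3 \left(\sqrt{2} + 0\right)} = 1 - \frac{1}{3 \sqrt{2}} = 1 - \frac{\frac{1}{2} \sqrt{2}}{3} = 1 - \frac{\sqrt{2}}{6} \approx 0.7643$)
$k{\left(E \right)} = -2 - \frac{\sqrt{2}}{6}$ ($k{\left(E \right)} = -3 + \left(1 - \frac{\sqrt{2}}{6}\right) = -2 - \frac{\sqrt{2}}{6}$)
$s{\left(-31 \right)} - \left(14 + k{\left(-5 \right)}\right)^{2} = -31 - \left(14 - \left(2 + \frac{\sqrt{2}}{6}\right)\right)^{2} = -31 - \left(12 - \frac{\sqrt{2}}{6}\right)^{2}$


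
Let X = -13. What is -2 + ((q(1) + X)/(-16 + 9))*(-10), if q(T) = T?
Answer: -134/7 ≈ -19.143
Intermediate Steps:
-2 + ((q(1) + X)/(-16 + 9))*(-10) = -2 + ((1 - 13)/(-16 + 9))*(-10) = -2 - 12/(-7)*(-10) = -2 - 12*(-⅐)*(-10) = -2 + (12/7)*(-10) = -2 - 120/7 = -134/7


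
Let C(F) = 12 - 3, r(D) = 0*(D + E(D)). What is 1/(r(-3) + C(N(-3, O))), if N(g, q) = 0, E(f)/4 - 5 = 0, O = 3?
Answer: 1/9 ≈ 0.11111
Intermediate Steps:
E(f) = 20 (E(f) = 20 + 4*0 = 20 + 0 = 20)
r(D) = 0 (r(D) = 0*(D + 20) = 0*(20 + D) = 0)
C(F) = 9
1/(r(-3) + C(N(-3, O))) = 1/(0 + 9) = 1/9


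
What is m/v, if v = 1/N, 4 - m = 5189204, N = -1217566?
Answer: 6318193487200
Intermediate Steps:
m = -5189200 (m = 4 - 1*5189204 = 4 - 5189204 = -5189200)
v = -1/1217566 (v = 1/(-1217566) = -1/1217566 ≈ -8.2131e-7)
m/v = -5189200/(-1/1217566) = -5189200*(-1217566) = 6318193487200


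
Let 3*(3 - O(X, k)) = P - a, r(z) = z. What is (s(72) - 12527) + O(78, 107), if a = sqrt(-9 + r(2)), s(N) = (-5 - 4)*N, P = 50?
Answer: -39566/3 + I*sqrt(7)/3 ≈ -13189.0 + 0.88192*I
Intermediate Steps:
s(N) = -9*N
a = I*sqrt(7) (a = sqrt(-9 + 2) = sqrt(-7) = I*sqrt(7) ≈ 2.6458*I)
O(X, k) = -41/3 + I*sqrt(7)/3 (O(X, k) = 3 - (50 - I*sqrt(7))/3 = 3 + (-50/3 + I*sqrt(7)/3) = -41/3 + I*sqrt(7)/3)
(s(72) - 12527) + O(78, 107) = (-9*72 - 12527) + (-41/3 + I*sqrt(7)/3) = (-648 - 12527) + (-41/3 + I*sqrt(7)/3) = -13175 + (-41/3 + I*sqrt(7)/3) = -39566/3 + I*sqrt(7)/3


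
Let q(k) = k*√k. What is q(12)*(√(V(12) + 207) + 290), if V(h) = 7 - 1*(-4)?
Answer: 24*√3*(290 + √218) ≈ 12669.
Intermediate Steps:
V(h) = 11 (V(h) = 7 + 4 = 11)
q(k) = k^(3/2)
q(12)*(√(V(12) + 207) + 290) = 12^(3/2)*(√(11 + 207) + 290) = (24*√3)*(√218 + 290) = (24*√3)*(290 + √218) = 24*√3*(290 + √218)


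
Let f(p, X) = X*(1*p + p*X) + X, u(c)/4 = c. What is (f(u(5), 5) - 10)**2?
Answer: 354025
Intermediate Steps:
u(c) = 4*c
f(p, X) = X + X*(p + X*p) (f(p, X) = X*(p + X*p) + X = X + X*(p + X*p))
(f(u(5), 5) - 10)**2 = (5*(1 + 4*5 + 5*(4*5)) - 10)**2 = (5*(1 + 20 + 5*20) - 10)**2 = (5*(1 + 20 + 100) - 10)**2 = (5*121 - 10)**2 = (605 - 10)**2 = 595**2 = 354025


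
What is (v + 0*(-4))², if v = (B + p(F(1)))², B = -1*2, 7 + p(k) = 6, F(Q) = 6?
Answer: 81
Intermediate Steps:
p(k) = -1 (p(k) = -7 + 6 = -1)
B = -2
v = 9 (v = (-2 - 1)² = (-3)² = 9)
(v + 0*(-4))² = (9 + 0*(-4))² = (9 + 0)² = 9² = 81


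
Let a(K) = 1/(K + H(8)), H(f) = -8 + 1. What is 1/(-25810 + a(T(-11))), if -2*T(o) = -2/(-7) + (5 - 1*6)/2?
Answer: -193/4981358 ≈ -3.8744e-5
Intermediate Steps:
H(f) = -7
T(o) = 3/28 (T(o) = -(-2/(-7) + (5 - 1*6)/2)/2 = -(-2*(-1/7) + (5 - 6)*(1/2))/2 = -(2/7 - 1*1/2)/2 = -(2/7 - 1/2)/2 = -1/2*(-3/14) = 3/28)
a(K) = 1/(-7 + K) (a(K) = 1/(K - 7) = 1/(-7 + K))
1/(-25810 + a(T(-11))) = 1/(-25810 + 1/(-7 + 3/28)) = 1/(-25810 + 1/(-193/28)) = 1/(-25810 - 28/193) = 1/(-4981358/193) = -193/4981358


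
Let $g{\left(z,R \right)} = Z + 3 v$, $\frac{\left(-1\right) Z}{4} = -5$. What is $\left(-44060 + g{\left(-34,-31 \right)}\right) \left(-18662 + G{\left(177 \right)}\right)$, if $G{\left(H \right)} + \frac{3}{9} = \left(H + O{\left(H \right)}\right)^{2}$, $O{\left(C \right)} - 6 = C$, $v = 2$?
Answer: $-4885029214$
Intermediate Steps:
$O{\left(C \right)} = 6 + C$
$Z = 20$ ($Z = \left(-4\right) \left(-5\right) = 20$)
$g{\left(z,R \right)} = 26$ ($g{\left(z,R \right)} = 20 + 3 \cdot 2 = 20 + 6 = 26$)
$G{\left(H \right)} = - \frac{1}{3} + \left(6 + 2 H\right)^{2}$ ($G{\left(H \right)} = - \frac{1}{3} + \left(H + \left(6 + H\right)\right)^{2} = - \frac{1}{3} + \left(6 + 2 H\right)^{2}$)
$\left(-44060 + g{\left(-34,-31 \right)}\right) \left(-18662 + G{\left(177 \right)}\right) = \left(-44060 + 26\right) \left(-18662 - \left(\frac{1}{3} - 4 \left(3 + 177\right)^{2}\right)\right) = - 44034 \left(-18662 - \left(\frac{1}{3} - 4 \cdot 180^{2}\right)\right) = - 44034 \left(-18662 + \left(- \frac{1}{3} + 4 \cdot 32400\right)\right) = - 44034 \left(-18662 + \left(- \frac{1}{3} + 129600\right)\right) = - 44034 \left(-18662 + \frac{388799}{3}\right) = \left(-44034\right) \frac{332813}{3} = -4885029214$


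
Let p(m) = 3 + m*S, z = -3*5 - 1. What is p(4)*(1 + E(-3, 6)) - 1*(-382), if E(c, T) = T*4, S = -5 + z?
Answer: -1643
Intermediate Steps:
z = -16 (z = -15 - 1 = -16)
S = -21 (S = -5 - 16 = -21)
E(c, T) = 4*T
p(m) = 3 - 21*m (p(m) = 3 + m*(-21) = 3 - 21*m)
p(4)*(1 + E(-3, 6)) - 1*(-382) = (3 - 21*4)*(1 + 4*6) - 1*(-382) = (3 - 84)*(1 + 24) + 382 = -81*25 + 382 = -2025 + 382 = -1643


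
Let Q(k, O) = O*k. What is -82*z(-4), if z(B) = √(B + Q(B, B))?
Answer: -164*√3 ≈ -284.06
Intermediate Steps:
z(B) = √(B + B²) (z(B) = √(B + B*B) = √(B + B²))
-82*z(-4) = -82*2*√3 = -164*√3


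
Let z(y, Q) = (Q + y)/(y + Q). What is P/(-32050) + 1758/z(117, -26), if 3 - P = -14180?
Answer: 56329717/32050 ≈ 1757.6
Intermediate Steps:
z(y, Q) = 1 (z(y, Q) = (Q + y)/(Q + y) = 1)
P = 14183 (P = 3 - 1*(-14180) = 3 + 14180 = 14183)
P/(-32050) + 1758/z(117, -26) = 14183/(-32050) + 1758/1 = 14183*(-1/32050) + 1758*1 = -14183/32050 + 1758 = 56329717/32050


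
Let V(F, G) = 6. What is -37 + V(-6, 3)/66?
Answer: -406/11 ≈ -36.909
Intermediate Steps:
-37 + V(-6, 3)/66 = -37 + 6/66 = -37 + (1/66)*6 = -37 + 1/11 = -406/11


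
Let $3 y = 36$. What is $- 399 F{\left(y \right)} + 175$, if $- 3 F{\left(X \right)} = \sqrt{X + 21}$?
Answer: $175 + 133 \sqrt{33} \approx 939.03$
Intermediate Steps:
$y = 12$ ($y = \frac{1}{3} \cdot 36 = 12$)
$F{\left(X \right)} = - \frac{\sqrt{21 + X}}{3}$ ($F{\left(X \right)} = - \frac{\sqrt{X + 21}}{3} = - \frac{\sqrt{21 + X}}{3}$)
$- 399 F{\left(y \right)} + 175 = - 399 \left(- \frac{\sqrt{21 + 12}}{3}\right) + 175 = - 399 \left(- \frac{\sqrt{33}}{3}\right) + 175 = 133 \sqrt{33} + 175 = 175 + 133 \sqrt{33}$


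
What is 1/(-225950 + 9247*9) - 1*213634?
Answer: -30491339919/142727 ≈ -2.1363e+5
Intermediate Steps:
1/(-225950 + 9247*9) - 1*213634 = 1/(-225950 + 83223) - 213634 = 1/(-142727) - 213634 = -1/142727 - 213634 = -30491339919/142727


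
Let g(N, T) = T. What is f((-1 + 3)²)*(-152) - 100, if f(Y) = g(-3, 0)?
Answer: -100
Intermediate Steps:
f(Y) = 0
f((-1 + 3)²)*(-152) - 100 = 0*(-152) - 100 = 0 - 100 = -100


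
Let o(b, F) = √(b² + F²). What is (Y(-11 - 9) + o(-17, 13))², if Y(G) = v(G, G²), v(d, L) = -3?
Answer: (3 - √458)² ≈ 338.59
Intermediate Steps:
o(b, F) = √(F² + b²)
Y(G) = -3
(Y(-11 - 9) + o(-17, 13))² = (-3 + √(13² + (-17)²))² = (-3 + √(169 + 289))² = (-3 + √458)²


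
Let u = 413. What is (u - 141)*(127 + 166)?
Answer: 79696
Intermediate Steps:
(u - 141)*(127 + 166) = (413 - 141)*(127 + 166) = 272*293 = 79696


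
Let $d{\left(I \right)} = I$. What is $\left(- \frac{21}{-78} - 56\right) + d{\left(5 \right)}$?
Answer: $- \frac{1319}{26} \approx -50.731$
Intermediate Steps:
$\left(- \frac{21}{-78} - 56\right) + d{\left(5 \right)} = \left(- \frac{21}{-78} - 56\right) + 5 = \left(\left(-21\right) \left(- \frac{1}{78}\right) - 56\right) + 5 = \left(\frac{7}{26} - 56\right) + 5 = - \frac{1449}{26} + 5 = - \frac{1319}{26}$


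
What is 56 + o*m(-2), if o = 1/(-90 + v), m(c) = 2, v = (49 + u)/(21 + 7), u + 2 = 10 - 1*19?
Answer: 69468/1241 ≈ 55.977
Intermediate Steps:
u = -11 (u = -2 + (10 - 1*19) = -2 + (10 - 19) = -2 - 9 = -11)
v = 19/14 (v = (49 - 11)/(21 + 7) = 38/28 = 38*(1/28) = 19/14 ≈ 1.3571)
o = -14/1241 (o = 1/(-90 + 19/14) = 1/(-1241/14) = -14/1241 ≈ -0.011281)
56 + o*m(-2) = 56 - 14/1241*2 = 56 - 28/1241 = 69468/1241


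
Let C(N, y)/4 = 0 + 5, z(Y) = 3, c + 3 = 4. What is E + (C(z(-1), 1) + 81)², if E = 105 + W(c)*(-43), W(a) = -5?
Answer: 10521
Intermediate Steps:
c = 1 (c = -3 + 4 = 1)
C(N, y) = 20 (C(N, y) = 4*(0 + 5) = 4*5 = 20)
E = 320 (E = 105 - 5*(-43) = 105 + 215 = 320)
E + (C(z(-1), 1) + 81)² = 320 + (20 + 81)² = 320 + 101² = 320 + 10201 = 10521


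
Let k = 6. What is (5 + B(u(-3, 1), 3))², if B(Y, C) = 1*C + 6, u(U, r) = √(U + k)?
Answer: 196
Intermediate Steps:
u(U, r) = √(6 + U) (u(U, r) = √(U + 6) = √(6 + U))
B(Y, C) = 6 + C (B(Y, C) = C + 6 = 6 + C)
(5 + B(u(-3, 1), 3))² = (5 + (6 + 3))² = (5 + 9)² = 14² = 196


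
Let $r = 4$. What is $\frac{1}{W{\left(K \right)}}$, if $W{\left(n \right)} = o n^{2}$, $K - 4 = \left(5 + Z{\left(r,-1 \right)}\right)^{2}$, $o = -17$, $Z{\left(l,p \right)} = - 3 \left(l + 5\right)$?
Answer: $- \frac{1}{4048448} \approx -2.4701 \cdot 10^{-7}$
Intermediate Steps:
$Z{\left(l,p \right)} = -15 - 3 l$ ($Z{\left(l,p \right)} = - 3 \left(5 + l\right) = -15 - 3 l$)
$K = 488$ ($K = 4 + \left(5 - 27\right)^{2} = 4 + \left(-22\right)^{2} = 4 + 484 = 488$)
$W{\left(n \right)} = - 17 n^{2}$
$\frac{1}{W{\left(K \right)}} = \frac{1}{\left(-17\right) 488^{2}} = \frac{1}{\left(-17\right) 238144} = \frac{1}{-4048448} = - \frac{1}{4048448}$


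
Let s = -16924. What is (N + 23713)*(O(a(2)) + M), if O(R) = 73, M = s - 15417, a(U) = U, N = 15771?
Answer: -1274069712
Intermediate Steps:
M = -32341 (M = -16924 - 15417 = -32341)
(N + 23713)*(O(a(2)) + M) = (15771 + 23713)*(73 - 32341) = 39484*(-32268) = -1274069712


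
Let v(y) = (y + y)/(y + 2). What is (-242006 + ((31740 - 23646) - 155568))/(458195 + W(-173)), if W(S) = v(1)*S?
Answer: -1168440/1374239 ≈ -0.85025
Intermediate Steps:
v(y) = 2*y/(2 + y) (v(y) = (2*y)/(2 + y) = 2*y/(2 + y))
W(S) = 2*S/3 (W(S) = (2*1/(2 + 1))*S = (2*1/3)*S = (2*1*(⅓))*S = 2*S/3)
(-242006 + ((31740 - 23646) - 155568))/(458195 + W(-173)) = (-242006 + ((31740 - 23646) - 155568))/(458195 + (⅔)*(-173)) = (-242006 + (8094 - 155568))/(458195 - 346/3) = (-242006 - 147474)/(1374239/3) = -389480*3/1374239 = -1168440/1374239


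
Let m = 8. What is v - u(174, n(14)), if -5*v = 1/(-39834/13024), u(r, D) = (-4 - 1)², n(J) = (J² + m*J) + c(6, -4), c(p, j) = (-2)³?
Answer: -2483113/99585 ≈ -24.935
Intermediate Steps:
c(p, j) = -8
n(J) = -8 + J² + 8*J (n(J) = (J² + 8*J) - 8 = -8 + J² + 8*J)
u(r, D) = 25 (u(r, D) = (-5)² = 25)
v = 6512/99585 (v = -1/(5*((-39834/13024))) = -1/(5*((-39834*1/13024))) = -1/(5*(-19917/6512)) = -⅕*(-6512/19917) = 6512/99585 ≈ 0.065391)
v - u(174, n(14)) = 6512/99585 - 1*25 = 6512/99585 - 25 = -2483113/99585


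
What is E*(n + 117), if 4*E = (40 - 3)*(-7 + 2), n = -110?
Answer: -1295/4 ≈ -323.75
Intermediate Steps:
E = -185/4 (E = ((40 - 3)*(-7 + 2))/4 = (37*(-5))/4 = (¼)*(-185) = -185/4 ≈ -46.250)
E*(n + 117) = -185*(-110 + 117)/4 = -185/4*7 = -1295/4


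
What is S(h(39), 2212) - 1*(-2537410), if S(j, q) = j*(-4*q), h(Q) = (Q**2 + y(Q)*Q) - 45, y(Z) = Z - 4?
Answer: -22599758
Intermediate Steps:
y(Z) = -4 + Z
h(Q) = -45 + Q**2 + Q*(-4 + Q) (h(Q) = (Q**2 + (-4 + Q)*Q) - 45 = (Q**2 + Q*(-4 + Q)) - 45 = -45 + Q**2 + Q*(-4 + Q))
S(j, q) = -4*j*q
S(h(39), 2212) - 1*(-2537410) = -4*(-45 + 39**2 + 39*(-4 + 39))*2212 - 1*(-2537410) = -4*(-45 + 1521 + 39*35)*2212 + 2537410 = -4*(-45 + 1521 + 1365)*2212 + 2537410 = -4*2841*2212 + 2537410 = -25137168 + 2537410 = -22599758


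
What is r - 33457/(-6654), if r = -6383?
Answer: -42439025/6654 ≈ -6378.0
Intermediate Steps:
r - 33457/(-6654) = -6383 - 33457/(-6654) = -6383 - 33457*(-1/6654) = -6383 + 33457/6654 = -42439025/6654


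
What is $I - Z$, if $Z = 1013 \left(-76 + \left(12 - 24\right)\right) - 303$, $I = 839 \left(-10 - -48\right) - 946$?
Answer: $120383$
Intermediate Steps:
$I = 30936$ ($I = 839 \left(-10 + 48\right) - 946 = 839 \cdot 38 - 946 = 31882 - 946 = 30936$)
$Z = -89447$ ($Z = 1013 \left(-76 + \left(12 - 24\right)\right) - 303 = 1013 \left(-76 - 12\right) - 303 = 1013 \left(-88\right) - 303 = -89144 - 303 = -89447$)
$I - Z = 30936 - -89447 = 30936 + 89447 = 120383$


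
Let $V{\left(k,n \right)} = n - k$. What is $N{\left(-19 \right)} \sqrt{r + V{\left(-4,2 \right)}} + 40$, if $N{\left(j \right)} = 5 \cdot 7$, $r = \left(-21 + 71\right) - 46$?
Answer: $40 + 35 \sqrt{10} \approx 150.68$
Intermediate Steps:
$r = 4$ ($r = 50 - 46 = 4$)
$N{\left(j \right)} = 35$
$N{\left(-19 \right)} \sqrt{r + V{\left(-4,2 \right)}} + 40 = 35 \sqrt{4 + \left(2 - -4\right)} + 40 = 35 \sqrt{4 + \left(2 + 4\right)} + 40 = 35 \sqrt{4 + 6} + 40 = 35 \sqrt{10} + 40 = 40 + 35 \sqrt{10}$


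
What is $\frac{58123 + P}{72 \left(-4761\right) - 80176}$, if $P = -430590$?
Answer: $\frac{372467}{422968} \approx 0.8806$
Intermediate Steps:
$\frac{58123 + P}{72 \left(-4761\right) - 80176} = \frac{58123 - 430590}{72 \left(-4761\right) - 80176} = - \frac{372467}{-342792 - 80176} = - \frac{372467}{-422968} = \left(-372467\right) \left(- \frac{1}{422968}\right) = \frac{372467}{422968}$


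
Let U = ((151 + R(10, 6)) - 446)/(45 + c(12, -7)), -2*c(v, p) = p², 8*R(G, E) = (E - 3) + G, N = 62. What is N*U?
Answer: -72757/82 ≈ -887.28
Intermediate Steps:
R(G, E) = -3/8 + E/8 + G/8 (R(G, E) = ((E - 3) + G)/8 = ((-3 + E) + G)/8 = (-3 + E + G)/8 = -3/8 + E/8 + G/8)
c(v, p) = -p²/2
U = -2347/164 (U = ((151 + (-3/8 + (⅛)*6 + (⅛)*10)) - 446)/(45 - ½*(-7)²) = ((151 + (-3/8 + ¾ + 5/4)) - 446)/(45 - ½*49) = ((151 + 13/8) - 446)/(45 - 49/2) = (1221/8 - 446)/(41/2) = -2347/8*2/41 = -2347/164 ≈ -14.311)
N*U = 62*(-2347/164) = -72757/82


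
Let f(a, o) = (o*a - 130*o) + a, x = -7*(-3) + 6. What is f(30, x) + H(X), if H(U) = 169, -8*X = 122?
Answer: -2501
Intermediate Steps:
X = -61/4 (X = -⅛*122 = -61/4 ≈ -15.250)
x = 27 (x = 21 + 6 = 27)
f(a, o) = a - 130*o + a*o (f(a, o) = (a*o - 130*o) + a = (-130*o + a*o) + a = a - 130*o + a*o)
f(30, x) + H(X) = (30 - 130*27 + 30*27) + 169 = (30 - 3510 + 810) + 169 = -2670 + 169 = -2501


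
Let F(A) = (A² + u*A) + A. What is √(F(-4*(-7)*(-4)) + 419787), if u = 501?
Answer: √376107 ≈ 613.28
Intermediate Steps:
F(A) = A² + 502*A (F(A) = (A² + 501*A) + A = A² + 502*A)
√(F(-4*(-7)*(-4)) + 419787) = √((-4*(-7)*(-4))*(502 - 4*(-7)*(-4)) + 419787) = √((28*(-4))*(502 + 28*(-4)) + 419787) = √(-112*(502 - 112) + 419787) = √(-112*390 + 419787) = √(-43680 + 419787) = √376107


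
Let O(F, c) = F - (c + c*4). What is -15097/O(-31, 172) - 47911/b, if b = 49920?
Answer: 236984513/14826240 ≈ 15.984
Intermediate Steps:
O(F, c) = F - 5*c (O(F, c) = F - (c + 4*c) = F - 5*c)
-15097/O(-31, 172) - 47911/b = -15097/(-31 - 5*172) - 47911/49920 = -15097/(-31 - 860) - 47911*1/49920 = -15097/(-891) - 47911/49920 = -15097*(-1/891) - 47911/49920 = 15097/891 - 47911/49920 = 236984513/14826240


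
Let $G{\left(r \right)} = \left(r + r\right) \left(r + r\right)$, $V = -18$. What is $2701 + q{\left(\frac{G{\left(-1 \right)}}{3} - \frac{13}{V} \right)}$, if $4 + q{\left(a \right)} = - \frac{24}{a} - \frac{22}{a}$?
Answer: $\frac{98961}{37} \approx 2674.6$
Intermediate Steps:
$G{\left(r \right)} = 4 r^{2}$ ($G{\left(r \right)} = 2 r 2 r = 4 r^{2}$)
$q{\left(a \right)} = -4 - \frac{46}{a}$
$2701 + q{\left(\frac{G{\left(-1 \right)}}{3} - \frac{13}{V} \right)} = 2701 - \left(4 + \frac{46}{\frac{4 \left(-1\right)^{2}}{3} - \frac{13}{-18}}\right) = 2701 - \left(4 + \frac{46}{4 \cdot 1 \cdot \frac{1}{3} - - \frac{13}{18}}\right) = 2701 - \left(4 + \frac{46}{4 \cdot \frac{1}{3} + \frac{13}{18}}\right) = 2701 - \left(4 + \frac{46}{\frac{4}{3} + \frac{13}{18}}\right) = 2701 - \left(4 + \frac{46}{\frac{37}{18}}\right) = 2701 - \frac{976}{37} = \frac{98961}{37}$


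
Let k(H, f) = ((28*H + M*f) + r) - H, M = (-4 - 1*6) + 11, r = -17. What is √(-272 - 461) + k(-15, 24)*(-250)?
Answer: 99500 + I*√733 ≈ 99500.0 + 27.074*I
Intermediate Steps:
M = 1 (M = (-4 - 6) + 11 = -10 + 11 = 1)
k(H, f) = -17 + f + 27*H (k(H, f) = ((28*H + 1*f) - 17) - H = ((28*H + f) - 17) - H = ((f + 28*H) - 17) - H = (-17 + f + 28*H) - H = -17 + f + 27*H)
√(-272 - 461) + k(-15, 24)*(-250) = √(-272 - 461) + (-17 + 24 + 27*(-15))*(-250) = √(-733) + (-17 + 24 - 405)*(-250) = I*√733 - 398*(-250) = I*√733 + 99500 = 99500 + I*√733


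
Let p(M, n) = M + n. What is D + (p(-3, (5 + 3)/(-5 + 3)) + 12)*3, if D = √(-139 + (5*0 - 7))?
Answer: 15 + I*√146 ≈ 15.0 + 12.083*I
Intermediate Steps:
D = I*√146 (D = √(-139 + (0 - 7)) = √(-139 - 7) = √(-146) = I*√146 ≈ 12.083*I)
D + (p(-3, (5 + 3)/(-5 + 3)) + 12)*3 = I*√146 + ((-3 + (5 + 3)/(-5 + 3)) + 12)*3 = I*√146 + ((-3 + 8/(-2)) + 12)*3 = I*√146 + ((-3 + 8*(-½)) + 12)*3 = I*√146 + ((-3 - 4) + 12)*3 = I*√146 + (-7 + 12)*3 = I*√146 + 5*3 = I*√146 + 15 = 15 + I*√146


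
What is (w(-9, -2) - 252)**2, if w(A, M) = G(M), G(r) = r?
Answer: 64516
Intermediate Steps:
w(A, M) = M
(w(-9, -2) - 252)**2 = (-2 - 252)**2 = (-254)**2 = 64516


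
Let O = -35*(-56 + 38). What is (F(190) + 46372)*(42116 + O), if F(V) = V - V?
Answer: 1982217512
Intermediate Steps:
F(V) = 0
O = 630 (O = -35*(-18) = 630)
(F(190) + 46372)*(42116 + O) = (0 + 46372)*(42116 + 630) = 46372*42746 = 1982217512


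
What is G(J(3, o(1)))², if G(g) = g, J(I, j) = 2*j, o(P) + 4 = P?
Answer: 36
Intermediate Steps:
o(P) = -4 + P
G(J(3, o(1)))² = (2*(-4 + 1))² = (2*(-3))² = (-6)² = 36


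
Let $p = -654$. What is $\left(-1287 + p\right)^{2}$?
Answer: $3767481$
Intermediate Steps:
$\left(-1287 + p\right)^{2} = \left(-1287 - 654\right)^{2} = \left(-1941\right)^{2} = 3767481$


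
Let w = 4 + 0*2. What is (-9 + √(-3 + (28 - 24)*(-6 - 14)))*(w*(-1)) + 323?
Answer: 359 - 4*I*√83 ≈ 359.0 - 36.442*I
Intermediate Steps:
w = 4 (w = 4 + 0 = 4)
(-9 + √(-3 + (28 - 24)*(-6 - 14)))*(w*(-1)) + 323 = (-9 + √(-3 + (28 - 24)*(-6 - 14)))*(4*(-1)) + 323 = (-9 + √(-3 + 4*(-20)))*(-4) + 323 = (-9 + √(-3 - 80))*(-4) + 323 = (-9 + √(-83))*(-4) + 323 = (-9 + I*√83)*(-4) + 323 = (36 - 4*I*√83) + 323 = 359 - 4*I*√83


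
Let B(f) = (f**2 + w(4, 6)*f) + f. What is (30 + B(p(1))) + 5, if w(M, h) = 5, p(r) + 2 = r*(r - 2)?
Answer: 26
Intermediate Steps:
p(r) = -2 + r*(-2 + r) (p(r) = -2 + r*(r - 2) = -2 + r*(-2 + r))
B(f) = f**2 + 6*f (B(f) = (f**2 + 5*f) + f = f**2 + 6*f)
(30 + B(p(1))) + 5 = (30 + (-2 + 1**2 - 2*1)*(6 + (-2 + 1**2 - 2*1))) + 5 = (30 + (-2 + 1 - 2)*(6 + (-2 + 1 - 2))) + 5 = (30 - 3*(6 - 3)) + 5 = (30 - 3*3) + 5 = (30 - 9) + 5 = 21 + 5 = 26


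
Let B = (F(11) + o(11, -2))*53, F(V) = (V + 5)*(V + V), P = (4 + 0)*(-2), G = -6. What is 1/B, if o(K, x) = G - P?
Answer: 1/18762 ≈ 5.3299e-5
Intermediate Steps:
P = -8 (P = 4*(-2) = -8)
F(V) = 2*V*(5 + V) (F(V) = (5 + V)*(2*V) = 2*V*(5 + V))
o(K, x) = 2 (o(K, x) = -6 - 1*(-8) = -6 + 8 = 2)
B = 18762 (B = (2*11*(5 + 11) + 2)*53 = (2*11*16 + 2)*53 = (352 + 2)*53 = 354*53 = 18762)
1/B = 1/18762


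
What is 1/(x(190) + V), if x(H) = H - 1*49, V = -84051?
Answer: -1/83910 ≈ -1.1918e-5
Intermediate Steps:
x(H) = -49 + H (x(H) = H - 49 = -49 + H)
1/(x(190) + V) = 1/((-49 + 190) - 84051) = 1/(141 - 84051) = 1/(-83910) = -1/83910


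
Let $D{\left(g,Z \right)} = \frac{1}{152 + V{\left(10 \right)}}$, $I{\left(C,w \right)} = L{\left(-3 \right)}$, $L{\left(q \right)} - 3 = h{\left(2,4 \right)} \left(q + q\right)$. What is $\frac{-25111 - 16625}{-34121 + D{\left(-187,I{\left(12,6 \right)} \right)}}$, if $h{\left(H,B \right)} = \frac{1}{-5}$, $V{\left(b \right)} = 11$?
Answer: $\frac{3401484}{2780861} \approx 1.2232$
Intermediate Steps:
$h{\left(H,B \right)} = - \frac{1}{5}$
$L{\left(q \right)} = 3 - \frac{2 q}{5}$ ($L{\left(q \right)} = 3 - \frac{q + q}{5} = 3 - \frac{2 q}{5}$)
$I{\left(C,w \right)} = \frac{21}{5}$ ($I{\left(C,w \right)} = 3 - - \frac{6}{5} = 3 + \frac{6}{5} = \frac{21}{5}$)
$D{\left(g,Z \right)} = \frac{1}{163}$ ($D{\left(g,Z \right)} = \frac{1}{152 + 11} = \frac{1}{163}$)
$\frac{-25111 - 16625}{-34121 + D{\left(-187,I{\left(12,6 \right)} \right)}} = \frac{-25111 - 16625}{-34121 + \frac{1}{163}} = - \frac{41736}{- \frac{5561722}{163}} = \left(-41736\right) \left(- \frac{163}{5561722}\right) = \frac{3401484}{2780861}$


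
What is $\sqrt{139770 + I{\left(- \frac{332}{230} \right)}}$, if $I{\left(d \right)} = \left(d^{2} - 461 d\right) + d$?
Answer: $\frac{\sqrt{1857267206}}{115} \approx 374.75$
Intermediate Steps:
$I{\left(d \right)} = d^{2} - 460 d$
$\sqrt{139770 + I{\left(- \frac{332}{230} \right)}} = \sqrt{139770 + - \frac{332}{230} \left(-460 - \frac{332}{230}\right)} = \sqrt{139770 + \left(-332\right) \frac{1}{230} \left(-460 - \frac{166}{115}\right)} = \sqrt{139770 - \frac{166 \left(-460 - \frac{166}{115}\right)}{115}} = \sqrt{139770 - - \frac{8808956}{13225}} = \sqrt{139770 + \frac{8808956}{13225}} = \sqrt{\frac{1857267206}{13225}} = \frac{\sqrt{1857267206}}{115}$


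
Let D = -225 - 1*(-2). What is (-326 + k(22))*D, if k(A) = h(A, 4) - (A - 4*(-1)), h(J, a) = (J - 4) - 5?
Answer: 75597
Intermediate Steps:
h(J, a) = -9 + J (h(J, a) = (-4 + J) - 5 = -9 + J)
D = -223 (D = -225 + 2 = -223)
k(A) = -13 (k(A) = (-9 + A) - (A - 4*(-1)) = (-9 + A) - (A + 4) = (-9 + A) - (4 + A) = (-9 + A) + (-4 - A) = -13)
(-326 + k(22))*D = (-326 - 13)*(-223) = -339*(-223) = 75597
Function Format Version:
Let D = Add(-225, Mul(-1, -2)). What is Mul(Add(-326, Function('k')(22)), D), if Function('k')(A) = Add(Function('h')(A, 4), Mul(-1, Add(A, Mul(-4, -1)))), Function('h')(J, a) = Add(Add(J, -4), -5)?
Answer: 75597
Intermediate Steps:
Function('h')(J, a) = Add(-9, J) (Function('h')(J, a) = Add(Add(-4, J), -5) = Add(-9, J))
D = -223 (D = Add(-225, 2) = -223)
Function('k')(A) = -13 (Function('k')(A) = Add(Add(-9, A), Mul(-1, Add(A, Mul(-4, -1)))) = Add(Add(-9, A), Mul(-1, Add(A, 4))) = Add(Add(-9, A), Mul(-1, Add(4, A))) = Add(Add(-9, A), Add(-4, Mul(-1, A))) = -13)
Mul(Add(-326, Function('k')(22)), D) = Mul(Add(-326, -13), -223) = Mul(-339, -223) = 75597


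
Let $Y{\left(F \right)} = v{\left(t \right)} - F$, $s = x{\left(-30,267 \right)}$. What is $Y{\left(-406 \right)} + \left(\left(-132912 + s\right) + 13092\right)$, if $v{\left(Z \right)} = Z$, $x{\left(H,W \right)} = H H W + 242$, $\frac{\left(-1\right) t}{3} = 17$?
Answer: $121077$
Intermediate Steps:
$t = -51$ ($t = \left(-3\right) 17 = -51$)
$x{\left(H,W \right)} = 242 + W H^{2}$ ($x{\left(H,W \right)} = H^{2} W + 242 = W H^{2} + 242 = 242 + W H^{2}$)
$s = 240542$ ($s = 242 + 267 \left(-30\right)^{2} = 242 + 267 \cdot 900 = 242 + 240300 = 240542$)
$Y{\left(F \right)} = -51 - F$
$Y{\left(-406 \right)} + \left(\left(-132912 + s\right) + 13092\right) = \left(-51 - -406\right) + \left(\left(-132912 + 240542\right) + 13092\right) = \left(-51 + 406\right) + \left(107630 + 13092\right) = 355 + 120722 = 121077$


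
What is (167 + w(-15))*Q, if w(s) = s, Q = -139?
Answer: -21128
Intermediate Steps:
(167 + w(-15))*Q = (167 - 15)*(-139) = 152*(-139) = -21128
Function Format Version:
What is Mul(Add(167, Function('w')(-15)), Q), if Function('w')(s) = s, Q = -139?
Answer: -21128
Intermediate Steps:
Mul(Add(167, Function('w')(-15)), Q) = Mul(Add(167, -15), -139) = Mul(152, -139) = -21128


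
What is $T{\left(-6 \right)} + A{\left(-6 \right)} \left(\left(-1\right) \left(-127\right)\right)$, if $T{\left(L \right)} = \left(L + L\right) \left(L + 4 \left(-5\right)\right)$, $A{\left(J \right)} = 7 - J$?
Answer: $1963$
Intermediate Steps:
$T{\left(L \right)} = 2 L \left(-20 + L\right)$ ($T{\left(L \right)} = 2 L \left(L - 20\right) = 2 L \left(-20 + L\right)$)
$T{\left(-6 \right)} + A{\left(-6 \right)} \left(\left(-1\right) \left(-127\right)\right) = 2 \left(-6\right) \left(-20 - 6\right) + \left(7 - -6\right) \left(\left(-1\right) \left(-127\right)\right) = 2 \left(-6\right) \left(-26\right) + \left(7 + 6\right) 127 = 312 + 13 \cdot 127 = 312 + 1651 = 1963$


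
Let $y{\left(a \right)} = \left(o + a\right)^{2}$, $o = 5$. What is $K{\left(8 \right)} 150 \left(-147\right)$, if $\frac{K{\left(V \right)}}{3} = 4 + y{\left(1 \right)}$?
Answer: $-2646000$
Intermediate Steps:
$y{\left(a \right)} = \left(5 + a\right)^{2}$
$K{\left(V \right)} = 120$ ($K{\left(V \right)} = 3 \left(4 + \left(5 + 1\right)^{2}\right) = 3 \left(4 + 6^{2}\right) = 3 \left(4 + 36\right) = 3 \cdot 40 = 120$)
$K{\left(8 \right)} 150 \left(-147\right) = 120 \cdot 150 \left(-147\right) = 18000 \left(-147\right) = -2646000$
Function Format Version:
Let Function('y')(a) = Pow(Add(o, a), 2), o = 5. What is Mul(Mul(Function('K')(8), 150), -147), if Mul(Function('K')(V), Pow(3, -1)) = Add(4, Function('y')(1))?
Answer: -2646000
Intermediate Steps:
Function('y')(a) = Pow(Add(5, a), 2)
Function('K')(V) = 120 (Function('K')(V) = Mul(3, Add(4, Pow(Add(5, 1), 2))) = Mul(3, Add(4, Pow(6, 2))) = Mul(3, Add(4, 36)) = Mul(3, 40) = 120)
Mul(Mul(Function('K')(8), 150), -147) = Mul(Mul(120, 150), -147) = Mul(18000, -147) = -2646000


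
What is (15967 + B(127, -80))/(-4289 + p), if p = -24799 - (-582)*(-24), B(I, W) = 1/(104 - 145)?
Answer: -327323/882648 ≈ -0.37084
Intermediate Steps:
B(I, W) = -1/41 (B(I, W) = 1/(-41) = -1/41)
p = -38767 (p = -24799 - 1*13968 = -24799 - 13968 = -38767)
(15967 + B(127, -80))/(-4289 + p) = (15967 - 1/41)/(-4289 - 38767) = (654646/41)/(-43056) = (654646/41)*(-1/43056) = -327323/882648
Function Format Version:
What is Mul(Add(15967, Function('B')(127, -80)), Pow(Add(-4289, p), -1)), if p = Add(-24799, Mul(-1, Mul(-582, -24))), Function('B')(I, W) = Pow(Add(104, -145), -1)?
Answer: Rational(-327323, 882648) ≈ -0.37084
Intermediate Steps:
Function('B')(I, W) = Rational(-1, 41) (Function('B')(I, W) = Pow(-41, -1) = Rational(-1, 41))
p = -38767 (p = Add(-24799, Mul(-1, 13968)) = Add(-24799, -13968) = -38767)
Mul(Add(15967, Function('B')(127, -80)), Pow(Add(-4289, p), -1)) = Mul(Add(15967, Rational(-1, 41)), Pow(Add(-4289, -38767), -1)) = Mul(Rational(654646, 41), Pow(-43056, -1)) = Mul(Rational(654646, 41), Rational(-1, 43056)) = Rational(-327323, 882648)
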